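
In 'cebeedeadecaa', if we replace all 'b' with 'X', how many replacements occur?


re.sub('b', 'X', text) replaces every occurrence of 'b' with 'X'.
Text: 'cebeedeadecaa'
Scanning for 'b':
  pos 2: 'b' -> replacement #1
Total replacements: 1

1


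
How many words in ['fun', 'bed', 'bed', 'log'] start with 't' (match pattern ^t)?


Pattern ^t anchors to start of word. Check which words begin with 't':
  'fun' -> no
  'bed' -> no
  'bed' -> no
  'log' -> no
Matching words: []
Count: 0

0


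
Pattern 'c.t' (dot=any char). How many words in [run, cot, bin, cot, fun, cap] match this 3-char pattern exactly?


Pattern 'c.t' means: starts with 'c', any single char, ends with 't'.
Checking each word (must be exactly 3 chars):
  'run' (len=3): no
  'cot' (len=3): MATCH
  'bin' (len=3): no
  'cot' (len=3): MATCH
  'fun' (len=3): no
  'cap' (len=3): no
Matching words: ['cot', 'cot']
Total: 2

2


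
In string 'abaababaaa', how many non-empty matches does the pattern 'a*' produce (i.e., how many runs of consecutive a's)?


Pattern 'a*' matches zero or more a's. We want non-empty runs of consecutive a's.
String: 'abaababaaa'
Walking through the string to find runs of a's:
  Run 1: positions 0-0 -> 'a'
  Run 2: positions 2-3 -> 'aa'
  Run 3: positions 5-5 -> 'a'
  Run 4: positions 7-9 -> 'aaa'
Non-empty runs found: ['a', 'aa', 'a', 'aaa']
Count: 4

4


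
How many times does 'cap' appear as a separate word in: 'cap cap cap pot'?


Scanning each word for exact match 'cap':
  Word 1: 'cap' -> MATCH
  Word 2: 'cap' -> MATCH
  Word 3: 'cap' -> MATCH
  Word 4: 'pot' -> no
Total matches: 3

3


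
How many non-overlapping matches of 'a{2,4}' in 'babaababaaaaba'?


Pattern 'a{2,4}' matches between 2 and 4 consecutive a's (greedy).
String: 'babaababaaaaba'
Finding runs of a's and applying greedy matching:
  Run at pos 1: 'a' (length 1)
  Run at pos 3: 'aa' (length 2)
  Run at pos 6: 'a' (length 1)
  Run at pos 8: 'aaaa' (length 4)
  Run at pos 13: 'a' (length 1)
Matches: ['aa', 'aaaa']
Count: 2

2


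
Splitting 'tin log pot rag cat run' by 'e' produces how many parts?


Splitting by 'e' breaks the string at each occurrence of the separator.
Text: 'tin log pot rag cat run'
Parts after split:
  Part 1: 'tin log pot rag cat run'
Total parts: 1

1


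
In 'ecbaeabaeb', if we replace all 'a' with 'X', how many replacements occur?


re.sub('a', 'X', text) replaces every occurrence of 'a' with 'X'.
Text: 'ecbaeabaeb'
Scanning for 'a':
  pos 3: 'a' -> replacement #1
  pos 5: 'a' -> replacement #2
  pos 7: 'a' -> replacement #3
Total replacements: 3

3


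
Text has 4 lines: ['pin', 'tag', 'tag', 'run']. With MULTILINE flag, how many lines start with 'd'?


With MULTILINE flag, ^ matches the start of each line.
Lines: ['pin', 'tag', 'tag', 'run']
Checking which lines start with 'd':
  Line 1: 'pin' -> no
  Line 2: 'tag' -> no
  Line 3: 'tag' -> no
  Line 4: 'run' -> no
Matching lines: []
Count: 0

0


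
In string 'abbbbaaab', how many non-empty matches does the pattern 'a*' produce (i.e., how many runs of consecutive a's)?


Pattern 'a*' matches zero or more a's. We want non-empty runs of consecutive a's.
String: 'abbbbaaab'
Walking through the string to find runs of a's:
  Run 1: positions 0-0 -> 'a'
  Run 2: positions 5-7 -> 'aaa'
Non-empty runs found: ['a', 'aaa']
Count: 2

2


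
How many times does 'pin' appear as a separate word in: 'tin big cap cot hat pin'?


Scanning each word for exact match 'pin':
  Word 1: 'tin' -> no
  Word 2: 'big' -> no
  Word 3: 'cap' -> no
  Word 4: 'cot' -> no
  Word 5: 'hat' -> no
  Word 6: 'pin' -> MATCH
Total matches: 1

1


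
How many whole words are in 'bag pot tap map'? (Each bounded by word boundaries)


Word boundaries (\b) mark the start/end of each word.
Text: 'bag pot tap map'
Splitting by whitespace:
  Word 1: 'bag'
  Word 2: 'pot'
  Word 3: 'tap'
  Word 4: 'map'
Total whole words: 4

4


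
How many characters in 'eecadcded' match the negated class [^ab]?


Negated class [^ab] matches any char NOT in {a, b}
Scanning 'eecadcded':
  pos 0: 'e' -> MATCH
  pos 1: 'e' -> MATCH
  pos 2: 'c' -> MATCH
  pos 3: 'a' -> no (excluded)
  pos 4: 'd' -> MATCH
  pos 5: 'c' -> MATCH
  pos 6: 'd' -> MATCH
  pos 7: 'e' -> MATCH
  pos 8: 'd' -> MATCH
Total matches: 8

8


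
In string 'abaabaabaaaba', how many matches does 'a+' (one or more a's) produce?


Pattern 'a+' matches one or more consecutive a's.
String: 'abaabaabaaaba'
Scanning for runs of a:
  Match 1: 'a' (length 1)
  Match 2: 'aa' (length 2)
  Match 3: 'aa' (length 2)
  Match 4: 'aaa' (length 3)
  Match 5: 'a' (length 1)
Total matches: 5

5


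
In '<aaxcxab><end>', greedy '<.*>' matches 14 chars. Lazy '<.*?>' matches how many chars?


Greedy '<.*>' tries to match as MUCH as possible.
Lazy '<.*?>' tries to match as LITTLE as possible.

String: '<aaxcxab><end>'
Greedy '<.*>' starts at first '<' and extends to the LAST '>': '<aaxcxab><end>' (14 chars)
Lazy '<.*?>' starts at first '<' and stops at the FIRST '>': '<aaxcxab>' (9 chars)

9


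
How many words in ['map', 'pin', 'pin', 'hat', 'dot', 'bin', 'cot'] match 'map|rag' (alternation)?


Alternation 'map|rag' matches either 'map' or 'rag'.
Checking each word:
  'map' -> MATCH
  'pin' -> no
  'pin' -> no
  'hat' -> no
  'dot' -> no
  'bin' -> no
  'cot' -> no
Matches: ['map']
Count: 1

1


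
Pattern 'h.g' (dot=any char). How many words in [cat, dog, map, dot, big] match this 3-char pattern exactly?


Pattern 'h.g' means: starts with 'h', any single char, ends with 'g'.
Checking each word (must be exactly 3 chars):
  'cat' (len=3): no
  'dog' (len=3): no
  'map' (len=3): no
  'dot' (len=3): no
  'big' (len=3): no
Matching words: []
Total: 0

0


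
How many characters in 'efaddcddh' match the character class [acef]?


Character class [acef] matches any of: {a, c, e, f}
Scanning string 'efaddcddh' character by character:
  pos 0: 'e' -> MATCH
  pos 1: 'f' -> MATCH
  pos 2: 'a' -> MATCH
  pos 3: 'd' -> no
  pos 4: 'd' -> no
  pos 5: 'c' -> MATCH
  pos 6: 'd' -> no
  pos 7: 'd' -> no
  pos 8: 'h' -> no
Total matches: 4

4


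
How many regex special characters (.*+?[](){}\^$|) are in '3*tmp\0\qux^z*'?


Regex special characters are: . * + ? [ ] ( ) { } \ ^ $ |
Scanning '3*tmp\0\qux^z*':
  pos 1: '*' -> SPECIAL
  pos 5: '\' -> SPECIAL
  pos 7: '\' -> SPECIAL
  pos 11: '^' -> SPECIAL
  pos 13: '*' -> SPECIAL
Special chars found: ['*', '\\', '\\', '^', '*']
Total: 5

5


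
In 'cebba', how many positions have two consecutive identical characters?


Looking for consecutive identical characters in 'cebba':
  pos 0-1: 'c' vs 'e' -> different
  pos 1-2: 'e' vs 'b' -> different
  pos 2-3: 'b' vs 'b' -> MATCH ('bb')
  pos 3-4: 'b' vs 'a' -> different
Consecutive identical pairs: ['bb']
Count: 1

1


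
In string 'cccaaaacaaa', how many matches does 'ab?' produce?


Pattern 'ab?' matches 'a' optionally followed by 'b'.
String: 'cccaaaacaaa'
Scanning left to right for 'a' then checking next char:
  Match 1: 'a' (a not followed by b)
  Match 2: 'a' (a not followed by b)
  Match 3: 'a' (a not followed by b)
  Match 4: 'a' (a not followed by b)
  Match 5: 'a' (a not followed by b)
  Match 6: 'a' (a not followed by b)
  Match 7: 'a' (a not followed by b)
Total matches: 7

7


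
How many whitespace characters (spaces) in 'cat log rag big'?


\s matches whitespace characters (spaces, tabs, etc.).
Text: 'cat log rag big'
This text has 4 words separated by spaces.
Number of spaces = number of words - 1 = 4 - 1 = 3

3


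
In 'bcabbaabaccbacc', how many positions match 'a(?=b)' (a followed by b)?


Lookahead 'a(?=b)' matches 'a' only when followed by 'b'.
String: 'bcabbaabaccbacc'
Checking each position where char is 'a':
  pos 2: 'a' -> MATCH (next='b')
  pos 5: 'a' -> no (next='a')
  pos 6: 'a' -> MATCH (next='b')
  pos 8: 'a' -> no (next='c')
  pos 12: 'a' -> no (next='c')
Matching positions: [2, 6]
Count: 2

2


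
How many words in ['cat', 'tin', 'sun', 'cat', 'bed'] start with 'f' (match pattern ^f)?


Pattern ^f anchors to start of word. Check which words begin with 'f':
  'cat' -> no
  'tin' -> no
  'sun' -> no
  'cat' -> no
  'bed' -> no
Matching words: []
Count: 0

0


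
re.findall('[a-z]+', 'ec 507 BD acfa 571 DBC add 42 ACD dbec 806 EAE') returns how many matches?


Pattern '[a-z]+' finds one or more lowercase letters.
Text: 'ec 507 BD acfa 571 DBC add 42 ACD dbec 806 EAE'
Scanning for matches:
  Match 1: 'ec'
  Match 2: 'acfa'
  Match 3: 'add'
  Match 4: 'dbec'
Total matches: 4

4


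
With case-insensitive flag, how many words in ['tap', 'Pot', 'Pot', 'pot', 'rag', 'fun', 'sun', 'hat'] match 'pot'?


Case-insensitive matching: compare each word's lowercase form to 'pot'.
  'tap' -> lower='tap' -> no
  'Pot' -> lower='pot' -> MATCH
  'Pot' -> lower='pot' -> MATCH
  'pot' -> lower='pot' -> MATCH
  'rag' -> lower='rag' -> no
  'fun' -> lower='fun' -> no
  'sun' -> lower='sun' -> no
  'hat' -> lower='hat' -> no
Matches: ['Pot', 'Pot', 'pot']
Count: 3

3


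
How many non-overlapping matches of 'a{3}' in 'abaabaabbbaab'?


Pattern 'a{3}' matches exactly 3 consecutive a's (greedy, non-overlapping).
String: 'abaabaabbbaab'
Scanning for runs of a's:
  Run at pos 0: 'a' (length 1) -> 0 match(es)
  Run at pos 2: 'aa' (length 2) -> 0 match(es)
  Run at pos 5: 'aa' (length 2) -> 0 match(es)
  Run at pos 10: 'aa' (length 2) -> 0 match(es)
Matches found: []
Total: 0

0


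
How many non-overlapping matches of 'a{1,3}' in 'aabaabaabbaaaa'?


Pattern 'a{1,3}' matches between 1 and 3 consecutive a's (greedy).
String: 'aabaabaabbaaaa'
Finding runs of a's and applying greedy matching:
  Run at pos 0: 'aa' (length 2)
  Run at pos 3: 'aa' (length 2)
  Run at pos 6: 'aa' (length 2)
  Run at pos 10: 'aaaa' (length 4)
Matches: ['aa', 'aa', 'aa', 'aaa', 'a']
Count: 5

5


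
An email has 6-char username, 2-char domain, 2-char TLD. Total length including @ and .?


An email address has format: username@domain.tld
Username length: 6
'@' character: 1
Domain length: 2
'.' character: 1
TLD length: 2
Total = 6 + 1 + 2 + 1 + 2 = 12

12


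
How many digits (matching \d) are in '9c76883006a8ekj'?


\d matches any digit 0-9.
Scanning '9c76883006a8ekj':
  pos 0: '9' -> DIGIT
  pos 2: '7' -> DIGIT
  pos 3: '6' -> DIGIT
  pos 4: '8' -> DIGIT
  pos 5: '8' -> DIGIT
  pos 6: '3' -> DIGIT
  pos 7: '0' -> DIGIT
  pos 8: '0' -> DIGIT
  pos 9: '6' -> DIGIT
  pos 11: '8' -> DIGIT
Digits found: ['9', '7', '6', '8', '8', '3', '0', '0', '6', '8']
Total: 10

10


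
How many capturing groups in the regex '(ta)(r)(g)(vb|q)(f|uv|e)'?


To count capturing groups, count each '(' that starts a group.
Pattern: '(ta)(r)(g)(vb|q)(f|uv|e)'
Walking through the pattern:
  Position 0: '(' -> group #1
  Position 4: '(' -> group #2
  Position 7: '(' -> group #3
  Position 10: '(' -> group #4
  Position 16: '(' -> group #5
Total capturing groups: 5

5


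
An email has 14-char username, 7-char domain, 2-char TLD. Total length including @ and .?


An email address has format: username@domain.tld
Username length: 14
'@' character: 1
Domain length: 7
'.' character: 1
TLD length: 2
Total = 14 + 1 + 7 + 1 + 2 = 25

25


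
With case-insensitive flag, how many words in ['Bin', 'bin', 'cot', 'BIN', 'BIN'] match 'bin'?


Case-insensitive matching: compare each word's lowercase form to 'bin'.
  'Bin' -> lower='bin' -> MATCH
  'bin' -> lower='bin' -> MATCH
  'cot' -> lower='cot' -> no
  'BIN' -> lower='bin' -> MATCH
  'BIN' -> lower='bin' -> MATCH
Matches: ['Bin', 'bin', 'BIN', 'BIN']
Count: 4

4


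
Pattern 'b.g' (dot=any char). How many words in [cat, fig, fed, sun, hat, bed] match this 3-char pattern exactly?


Pattern 'b.g' means: starts with 'b', any single char, ends with 'g'.
Checking each word (must be exactly 3 chars):
  'cat' (len=3): no
  'fig' (len=3): no
  'fed' (len=3): no
  'sun' (len=3): no
  'hat' (len=3): no
  'bed' (len=3): no
Matching words: []
Total: 0

0


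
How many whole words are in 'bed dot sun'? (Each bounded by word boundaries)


Word boundaries (\b) mark the start/end of each word.
Text: 'bed dot sun'
Splitting by whitespace:
  Word 1: 'bed'
  Word 2: 'dot'
  Word 3: 'sun'
Total whole words: 3

3


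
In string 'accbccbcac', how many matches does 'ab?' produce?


Pattern 'ab?' matches 'a' optionally followed by 'b'.
String: 'accbccbcac'
Scanning left to right for 'a' then checking next char:
  Match 1: 'a' (a not followed by b)
  Match 2: 'a' (a not followed by b)
Total matches: 2

2


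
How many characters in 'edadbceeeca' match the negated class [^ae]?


Negated class [^ae] matches any char NOT in {a, e}
Scanning 'edadbceeeca':
  pos 0: 'e' -> no (excluded)
  pos 1: 'd' -> MATCH
  pos 2: 'a' -> no (excluded)
  pos 3: 'd' -> MATCH
  pos 4: 'b' -> MATCH
  pos 5: 'c' -> MATCH
  pos 6: 'e' -> no (excluded)
  pos 7: 'e' -> no (excluded)
  pos 8: 'e' -> no (excluded)
  pos 9: 'c' -> MATCH
  pos 10: 'a' -> no (excluded)
Total matches: 5

5


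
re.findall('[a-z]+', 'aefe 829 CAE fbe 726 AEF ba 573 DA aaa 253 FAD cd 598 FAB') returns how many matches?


Pattern '[a-z]+' finds one or more lowercase letters.
Text: 'aefe 829 CAE fbe 726 AEF ba 573 DA aaa 253 FAD cd 598 FAB'
Scanning for matches:
  Match 1: 'aefe'
  Match 2: 'fbe'
  Match 3: 'ba'
  Match 4: 'aaa'
  Match 5: 'cd'
Total matches: 5

5


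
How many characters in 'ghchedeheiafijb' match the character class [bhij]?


Character class [bhij] matches any of: {b, h, i, j}
Scanning string 'ghchedeheiafijb' character by character:
  pos 0: 'g' -> no
  pos 1: 'h' -> MATCH
  pos 2: 'c' -> no
  pos 3: 'h' -> MATCH
  pos 4: 'e' -> no
  pos 5: 'd' -> no
  pos 6: 'e' -> no
  pos 7: 'h' -> MATCH
  pos 8: 'e' -> no
  pos 9: 'i' -> MATCH
  pos 10: 'a' -> no
  pos 11: 'f' -> no
  pos 12: 'i' -> MATCH
  pos 13: 'j' -> MATCH
  pos 14: 'b' -> MATCH
Total matches: 7

7


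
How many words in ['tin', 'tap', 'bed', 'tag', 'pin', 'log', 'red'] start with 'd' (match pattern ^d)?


Pattern ^d anchors to start of word. Check which words begin with 'd':
  'tin' -> no
  'tap' -> no
  'bed' -> no
  'tag' -> no
  'pin' -> no
  'log' -> no
  'red' -> no
Matching words: []
Count: 0

0


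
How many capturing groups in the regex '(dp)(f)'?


To count capturing groups, count each '(' that starts a group.
Pattern: '(dp)(f)'
Walking through the pattern:
  Position 0: '(' -> group #1
  Position 4: '(' -> group #2
Total capturing groups: 2

2


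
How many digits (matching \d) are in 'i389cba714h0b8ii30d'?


\d matches any digit 0-9.
Scanning 'i389cba714h0b8ii30d':
  pos 1: '3' -> DIGIT
  pos 2: '8' -> DIGIT
  pos 3: '9' -> DIGIT
  pos 7: '7' -> DIGIT
  pos 8: '1' -> DIGIT
  pos 9: '4' -> DIGIT
  pos 11: '0' -> DIGIT
  pos 13: '8' -> DIGIT
  pos 16: '3' -> DIGIT
  pos 17: '0' -> DIGIT
Digits found: ['3', '8', '9', '7', '1', '4', '0', '8', '3', '0']
Total: 10

10


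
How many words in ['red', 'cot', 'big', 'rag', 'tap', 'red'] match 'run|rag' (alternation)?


Alternation 'run|rag' matches either 'run' or 'rag'.
Checking each word:
  'red' -> no
  'cot' -> no
  'big' -> no
  'rag' -> MATCH
  'tap' -> no
  'red' -> no
Matches: ['rag']
Count: 1

1


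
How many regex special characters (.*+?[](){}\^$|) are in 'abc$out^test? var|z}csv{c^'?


Regex special characters are: . * + ? [ ] ( ) { } \ ^ $ |
Scanning 'abc$out^test? var|z}csv{c^':
  pos 3: '$' -> SPECIAL
  pos 7: '^' -> SPECIAL
  pos 12: '?' -> SPECIAL
  pos 17: '|' -> SPECIAL
  pos 19: '}' -> SPECIAL
  pos 23: '{' -> SPECIAL
  pos 25: '^' -> SPECIAL
Special chars found: ['$', '^', '?', '|', '}', '{', '^']
Total: 7

7


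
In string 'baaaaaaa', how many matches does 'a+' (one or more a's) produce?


Pattern 'a+' matches one or more consecutive a's.
String: 'baaaaaaa'
Scanning for runs of a:
  Match 1: 'aaaaaaa' (length 7)
Total matches: 1

1


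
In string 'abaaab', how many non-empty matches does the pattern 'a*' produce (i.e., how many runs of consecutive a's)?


Pattern 'a*' matches zero or more a's. We want non-empty runs of consecutive a's.
String: 'abaaab'
Walking through the string to find runs of a's:
  Run 1: positions 0-0 -> 'a'
  Run 2: positions 2-4 -> 'aaa'
Non-empty runs found: ['a', 'aaa']
Count: 2

2


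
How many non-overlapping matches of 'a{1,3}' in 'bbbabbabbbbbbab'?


Pattern 'a{1,3}' matches between 1 and 3 consecutive a's (greedy).
String: 'bbbabbabbbbbbab'
Finding runs of a's and applying greedy matching:
  Run at pos 3: 'a' (length 1)
  Run at pos 6: 'a' (length 1)
  Run at pos 13: 'a' (length 1)
Matches: ['a', 'a', 'a']
Count: 3

3


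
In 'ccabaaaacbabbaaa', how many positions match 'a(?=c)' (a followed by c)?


Lookahead 'a(?=c)' matches 'a' only when followed by 'c'.
String: 'ccabaaaacbabbaaa'
Checking each position where char is 'a':
  pos 2: 'a' -> no (next='b')
  pos 4: 'a' -> no (next='a')
  pos 5: 'a' -> no (next='a')
  pos 6: 'a' -> no (next='a')
  pos 7: 'a' -> MATCH (next='c')
  pos 10: 'a' -> no (next='b')
  pos 13: 'a' -> no (next='a')
  pos 14: 'a' -> no (next='a')
Matching positions: [7]
Count: 1

1


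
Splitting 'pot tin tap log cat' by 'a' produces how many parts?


Splitting by 'a' breaks the string at each occurrence of the separator.
Text: 'pot tin tap log cat'
Parts after split:
  Part 1: 'pot tin t'
  Part 2: 'p log c'
  Part 3: 't'
Total parts: 3

3


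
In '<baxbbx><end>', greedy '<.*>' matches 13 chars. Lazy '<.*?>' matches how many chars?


Greedy '<.*>' tries to match as MUCH as possible.
Lazy '<.*?>' tries to match as LITTLE as possible.

String: '<baxbbx><end>'
Greedy '<.*>' starts at first '<' and extends to the LAST '>': '<baxbbx><end>' (13 chars)
Lazy '<.*?>' starts at first '<' and stops at the FIRST '>': '<baxbbx>' (8 chars)

8


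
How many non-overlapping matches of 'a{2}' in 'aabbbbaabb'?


Pattern 'a{2}' matches exactly 2 consecutive a's (greedy, non-overlapping).
String: 'aabbbbaabb'
Scanning for runs of a's:
  Run at pos 0: 'aa' (length 2) -> 1 match(es)
  Run at pos 6: 'aa' (length 2) -> 1 match(es)
Matches found: ['aa', 'aa']
Total: 2

2


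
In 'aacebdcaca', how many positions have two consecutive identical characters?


Looking for consecutive identical characters in 'aacebdcaca':
  pos 0-1: 'a' vs 'a' -> MATCH ('aa')
  pos 1-2: 'a' vs 'c' -> different
  pos 2-3: 'c' vs 'e' -> different
  pos 3-4: 'e' vs 'b' -> different
  pos 4-5: 'b' vs 'd' -> different
  pos 5-6: 'd' vs 'c' -> different
  pos 6-7: 'c' vs 'a' -> different
  pos 7-8: 'a' vs 'c' -> different
  pos 8-9: 'c' vs 'a' -> different
Consecutive identical pairs: ['aa']
Count: 1

1


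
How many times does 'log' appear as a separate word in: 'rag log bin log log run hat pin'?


Scanning each word for exact match 'log':
  Word 1: 'rag' -> no
  Word 2: 'log' -> MATCH
  Word 3: 'bin' -> no
  Word 4: 'log' -> MATCH
  Word 5: 'log' -> MATCH
  Word 6: 'run' -> no
  Word 7: 'hat' -> no
  Word 8: 'pin' -> no
Total matches: 3

3


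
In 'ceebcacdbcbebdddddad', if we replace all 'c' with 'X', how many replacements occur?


re.sub('c', 'X', text) replaces every occurrence of 'c' with 'X'.
Text: 'ceebcacdbcbebdddddad'
Scanning for 'c':
  pos 0: 'c' -> replacement #1
  pos 4: 'c' -> replacement #2
  pos 6: 'c' -> replacement #3
  pos 9: 'c' -> replacement #4
Total replacements: 4

4


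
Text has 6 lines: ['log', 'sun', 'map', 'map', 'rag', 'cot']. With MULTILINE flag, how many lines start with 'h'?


With MULTILINE flag, ^ matches the start of each line.
Lines: ['log', 'sun', 'map', 'map', 'rag', 'cot']
Checking which lines start with 'h':
  Line 1: 'log' -> no
  Line 2: 'sun' -> no
  Line 3: 'map' -> no
  Line 4: 'map' -> no
  Line 5: 'rag' -> no
  Line 6: 'cot' -> no
Matching lines: []
Count: 0

0


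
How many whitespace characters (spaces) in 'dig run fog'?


\s matches whitespace characters (spaces, tabs, etc.).
Text: 'dig run fog'
This text has 3 words separated by spaces.
Number of spaces = number of words - 1 = 3 - 1 = 2

2


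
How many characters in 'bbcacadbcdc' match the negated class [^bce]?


Negated class [^bce] matches any char NOT in {b, c, e}
Scanning 'bbcacadbcdc':
  pos 0: 'b' -> no (excluded)
  pos 1: 'b' -> no (excluded)
  pos 2: 'c' -> no (excluded)
  pos 3: 'a' -> MATCH
  pos 4: 'c' -> no (excluded)
  pos 5: 'a' -> MATCH
  pos 6: 'd' -> MATCH
  pos 7: 'b' -> no (excluded)
  pos 8: 'c' -> no (excluded)
  pos 9: 'd' -> MATCH
  pos 10: 'c' -> no (excluded)
Total matches: 4

4


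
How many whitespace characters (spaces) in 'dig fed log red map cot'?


\s matches whitespace characters (spaces, tabs, etc.).
Text: 'dig fed log red map cot'
This text has 6 words separated by spaces.
Number of spaces = number of words - 1 = 6 - 1 = 5

5


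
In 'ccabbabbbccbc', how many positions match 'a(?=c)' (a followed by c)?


Lookahead 'a(?=c)' matches 'a' only when followed by 'c'.
String: 'ccabbabbbccbc'
Checking each position where char is 'a':
  pos 2: 'a' -> no (next='b')
  pos 5: 'a' -> no (next='b')
Matching positions: []
Count: 0

0


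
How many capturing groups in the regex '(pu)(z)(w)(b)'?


To count capturing groups, count each '(' that starts a group.
Pattern: '(pu)(z)(w)(b)'
Walking through the pattern:
  Position 0: '(' -> group #1
  Position 4: '(' -> group #2
  Position 7: '(' -> group #3
  Position 10: '(' -> group #4
Total capturing groups: 4

4


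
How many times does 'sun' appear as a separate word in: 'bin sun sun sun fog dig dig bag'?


Scanning each word for exact match 'sun':
  Word 1: 'bin' -> no
  Word 2: 'sun' -> MATCH
  Word 3: 'sun' -> MATCH
  Word 4: 'sun' -> MATCH
  Word 5: 'fog' -> no
  Word 6: 'dig' -> no
  Word 7: 'dig' -> no
  Word 8: 'bag' -> no
Total matches: 3

3


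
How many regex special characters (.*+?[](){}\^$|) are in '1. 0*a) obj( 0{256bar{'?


Regex special characters are: . * + ? [ ] ( ) { } \ ^ $ |
Scanning '1. 0*a) obj( 0{256bar{':
  pos 1: '.' -> SPECIAL
  pos 4: '*' -> SPECIAL
  pos 6: ')' -> SPECIAL
  pos 11: '(' -> SPECIAL
  pos 14: '{' -> SPECIAL
  pos 21: '{' -> SPECIAL
Special chars found: ['.', '*', ')', '(', '{', '{']
Total: 6

6


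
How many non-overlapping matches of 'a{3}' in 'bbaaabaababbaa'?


Pattern 'a{3}' matches exactly 3 consecutive a's (greedy, non-overlapping).
String: 'bbaaabaababbaa'
Scanning for runs of a's:
  Run at pos 2: 'aaa' (length 3) -> 1 match(es)
  Run at pos 6: 'aa' (length 2) -> 0 match(es)
  Run at pos 9: 'a' (length 1) -> 0 match(es)
  Run at pos 12: 'aa' (length 2) -> 0 match(es)
Matches found: ['aaa']
Total: 1

1


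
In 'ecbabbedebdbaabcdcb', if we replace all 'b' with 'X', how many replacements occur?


re.sub('b', 'X', text) replaces every occurrence of 'b' with 'X'.
Text: 'ecbabbedebdbaabcdcb'
Scanning for 'b':
  pos 2: 'b' -> replacement #1
  pos 4: 'b' -> replacement #2
  pos 5: 'b' -> replacement #3
  pos 9: 'b' -> replacement #4
  pos 11: 'b' -> replacement #5
  pos 14: 'b' -> replacement #6
  pos 18: 'b' -> replacement #7
Total replacements: 7

7


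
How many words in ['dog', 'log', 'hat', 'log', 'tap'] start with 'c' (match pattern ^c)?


Pattern ^c anchors to start of word. Check which words begin with 'c':
  'dog' -> no
  'log' -> no
  'hat' -> no
  'log' -> no
  'tap' -> no
Matching words: []
Count: 0

0


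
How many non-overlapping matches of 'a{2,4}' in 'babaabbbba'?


Pattern 'a{2,4}' matches between 2 and 4 consecutive a's (greedy).
String: 'babaabbbba'
Finding runs of a's and applying greedy matching:
  Run at pos 1: 'a' (length 1)
  Run at pos 3: 'aa' (length 2)
  Run at pos 9: 'a' (length 1)
Matches: ['aa']
Count: 1

1


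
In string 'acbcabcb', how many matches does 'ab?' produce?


Pattern 'ab?' matches 'a' optionally followed by 'b'.
String: 'acbcabcb'
Scanning left to right for 'a' then checking next char:
  Match 1: 'a' (a not followed by b)
  Match 2: 'ab' (a followed by b)
Total matches: 2

2


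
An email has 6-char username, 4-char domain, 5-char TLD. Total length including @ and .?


An email address has format: username@domain.tld
Username length: 6
'@' character: 1
Domain length: 4
'.' character: 1
TLD length: 5
Total = 6 + 1 + 4 + 1 + 5 = 17

17


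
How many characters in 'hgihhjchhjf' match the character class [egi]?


Character class [egi] matches any of: {e, g, i}
Scanning string 'hgihhjchhjf' character by character:
  pos 0: 'h' -> no
  pos 1: 'g' -> MATCH
  pos 2: 'i' -> MATCH
  pos 3: 'h' -> no
  pos 4: 'h' -> no
  pos 5: 'j' -> no
  pos 6: 'c' -> no
  pos 7: 'h' -> no
  pos 8: 'h' -> no
  pos 9: 'j' -> no
  pos 10: 'f' -> no
Total matches: 2

2


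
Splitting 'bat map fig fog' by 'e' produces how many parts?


Splitting by 'e' breaks the string at each occurrence of the separator.
Text: 'bat map fig fog'
Parts after split:
  Part 1: 'bat map fig fog'
Total parts: 1

1


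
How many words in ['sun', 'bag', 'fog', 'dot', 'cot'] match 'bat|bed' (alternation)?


Alternation 'bat|bed' matches either 'bat' or 'bed'.
Checking each word:
  'sun' -> no
  'bag' -> no
  'fog' -> no
  'dot' -> no
  'cot' -> no
Matches: []
Count: 0

0


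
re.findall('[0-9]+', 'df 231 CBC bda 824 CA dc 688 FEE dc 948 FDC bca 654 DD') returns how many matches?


Pattern '[0-9]+' finds one or more digits.
Text: 'df 231 CBC bda 824 CA dc 688 FEE dc 948 FDC bca 654 DD'
Scanning for matches:
  Match 1: '231'
  Match 2: '824'
  Match 3: '688'
  Match 4: '948'
  Match 5: '654'
Total matches: 5

5


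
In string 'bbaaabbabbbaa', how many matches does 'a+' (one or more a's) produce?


Pattern 'a+' matches one or more consecutive a's.
String: 'bbaaabbabbbaa'
Scanning for runs of a:
  Match 1: 'aaa' (length 3)
  Match 2: 'a' (length 1)
  Match 3: 'aa' (length 2)
Total matches: 3

3


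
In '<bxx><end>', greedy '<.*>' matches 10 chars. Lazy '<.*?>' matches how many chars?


Greedy '<.*>' tries to match as MUCH as possible.
Lazy '<.*?>' tries to match as LITTLE as possible.

String: '<bxx><end>'
Greedy '<.*>' starts at first '<' and extends to the LAST '>': '<bxx><end>' (10 chars)
Lazy '<.*?>' starts at first '<' and stops at the FIRST '>': '<bxx>' (5 chars)

5


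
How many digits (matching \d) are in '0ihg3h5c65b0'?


\d matches any digit 0-9.
Scanning '0ihg3h5c65b0':
  pos 0: '0' -> DIGIT
  pos 4: '3' -> DIGIT
  pos 6: '5' -> DIGIT
  pos 8: '6' -> DIGIT
  pos 9: '5' -> DIGIT
  pos 11: '0' -> DIGIT
Digits found: ['0', '3', '5', '6', '5', '0']
Total: 6

6


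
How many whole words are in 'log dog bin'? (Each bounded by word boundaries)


Word boundaries (\b) mark the start/end of each word.
Text: 'log dog bin'
Splitting by whitespace:
  Word 1: 'log'
  Word 2: 'dog'
  Word 3: 'bin'
Total whole words: 3

3


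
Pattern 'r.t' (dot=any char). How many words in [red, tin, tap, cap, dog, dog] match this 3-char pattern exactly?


Pattern 'r.t' means: starts with 'r', any single char, ends with 't'.
Checking each word (must be exactly 3 chars):
  'red' (len=3): no
  'tin' (len=3): no
  'tap' (len=3): no
  'cap' (len=3): no
  'dog' (len=3): no
  'dog' (len=3): no
Matching words: []
Total: 0

0


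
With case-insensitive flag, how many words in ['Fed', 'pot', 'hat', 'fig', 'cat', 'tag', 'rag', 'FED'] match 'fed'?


Case-insensitive matching: compare each word's lowercase form to 'fed'.
  'Fed' -> lower='fed' -> MATCH
  'pot' -> lower='pot' -> no
  'hat' -> lower='hat' -> no
  'fig' -> lower='fig' -> no
  'cat' -> lower='cat' -> no
  'tag' -> lower='tag' -> no
  'rag' -> lower='rag' -> no
  'FED' -> lower='fed' -> MATCH
Matches: ['Fed', 'FED']
Count: 2

2


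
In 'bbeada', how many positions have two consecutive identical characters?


Looking for consecutive identical characters in 'bbeada':
  pos 0-1: 'b' vs 'b' -> MATCH ('bb')
  pos 1-2: 'b' vs 'e' -> different
  pos 2-3: 'e' vs 'a' -> different
  pos 3-4: 'a' vs 'd' -> different
  pos 4-5: 'd' vs 'a' -> different
Consecutive identical pairs: ['bb']
Count: 1

1


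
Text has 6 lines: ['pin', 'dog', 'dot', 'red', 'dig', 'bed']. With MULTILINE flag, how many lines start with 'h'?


With MULTILINE flag, ^ matches the start of each line.
Lines: ['pin', 'dog', 'dot', 'red', 'dig', 'bed']
Checking which lines start with 'h':
  Line 1: 'pin' -> no
  Line 2: 'dog' -> no
  Line 3: 'dot' -> no
  Line 4: 'red' -> no
  Line 5: 'dig' -> no
  Line 6: 'bed' -> no
Matching lines: []
Count: 0

0


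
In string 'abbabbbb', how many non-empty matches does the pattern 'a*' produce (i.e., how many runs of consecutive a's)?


Pattern 'a*' matches zero or more a's. We want non-empty runs of consecutive a's.
String: 'abbabbbb'
Walking through the string to find runs of a's:
  Run 1: positions 0-0 -> 'a'
  Run 2: positions 3-3 -> 'a'
Non-empty runs found: ['a', 'a']
Count: 2

2


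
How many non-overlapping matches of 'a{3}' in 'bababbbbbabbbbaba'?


Pattern 'a{3}' matches exactly 3 consecutive a's (greedy, non-overlapping).
String: 'bababbbbbabbbbaba'
Scanning for runs of a's:
  Run at pos 1: 'a' (length 1) -> 0 match(es)
  Run at pos 3: 'a' (length 1) -> 0 match(es)
  Run at pos 9: 'a' (length 1) -> 0 match(es)
  Run at pos 14: 'a' (length 1) -> 0 match(es)
  Run at pos 16: 'a' (length 1) -> 0 match(es)
Matches found: []
Total: 0

0


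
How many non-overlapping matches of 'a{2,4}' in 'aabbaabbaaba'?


Pattern 'a{2,4}' matches between 2 and 4 consecutive a's (greedy).
String: 'aabbaabbaaba'
Finding runs of a's and applying greedy matching:
  Run at pos 0: 'aa' (length 2)
  Run at pos 4: 'aa' (length 2)
  Run at pos 8: 'aa' (length 2)
  Run at pos 11: 'a' (length 1)
Matches: ['aa', 'aa', 'aa']
Count: 3

3


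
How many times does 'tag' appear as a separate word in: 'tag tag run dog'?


Scanning each word for exact match 'tag':
  Word 1: 'tag' -> MATCH
  Word 2: 'tag' -> MATCH
  Word 3: 'run' -> no
  Word 4: 'dog' -> no
Total matches: 2

2


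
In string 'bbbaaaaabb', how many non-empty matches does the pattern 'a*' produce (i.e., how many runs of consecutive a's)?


Pattern 'a*' matches zero or more a's. We want non-empty runs of consecutive a's.
String: 'bbbaaaaabb'
Walking through the string to find runs of a's:
  Run 1: positions 3-7 -> 'aaaaa'
Non-empty runs found: ['aaaaa']
Count: 1

1


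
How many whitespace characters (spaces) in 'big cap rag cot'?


\s matches whitespace characters (spaces, tabs, etc.).
Text: 'big cap rag cot'
This text has 4 words separated by spaces.
Number of spaces = number of words - 1 = 4 - 1 = 3

3


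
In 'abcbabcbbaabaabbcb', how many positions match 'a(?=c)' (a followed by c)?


Lookahead 'a(?=c)' matches 'a' only when followed by 'c'.
String: 'abcbabcbbaabaabbcb'
Checking each position where char is 'a':
  pos 0: 'a' -> no (next='b')
  pos 4: 'a' -> no (next='b')
  pos 9: 'a' -> no (next='a')
  pos 10: 'a' -> no (next='b')
  pos 12: 'a' -> no (next='a')
  pos 13: 'a' -> no (next='b')
Matching positions: []
Count: 0

0


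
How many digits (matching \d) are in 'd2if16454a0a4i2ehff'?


\d matches any digit 0-9.
Scanning 'd2if16454a0a4i2ehff':
  pos 1: '2' -> DIGIT
  pos 4: '1' -> DIGIT
  pos 5: '6' -> DIGIT
  pos 6: '4' -> DIGIT
  pos 7: '5' -> DIGIT
  pos 8: '4' -> DIGIT
  pos 10: '0' -> DIGIT
  pos 12: '4' -> DIGIT
  pos 14: '2' -> DIGIT
Digits found: ['2', '1', '6', '4', '5', '4', '0', '4', '2']
Total: 9

9


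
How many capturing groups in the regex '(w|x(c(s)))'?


To count capturing groups, count each '(' that starts a group.
Pattern: '(w|x(c(s)))'
Walking through the pattern:
  Position 0: '(' -> group #1
  Position 4: '(' -> group #2
  Position 6: '(' -> group #3
Total capturing groups: 3

3


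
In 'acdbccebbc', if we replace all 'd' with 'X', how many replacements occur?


re.sub('d', 'X', text) replaces every occurrence of 'd' with 'X'.
Text: 'acdbccebbc'
Scanning for 'd':
  pos 2: 'd' -> replacement #1
Total replacements: 1

1


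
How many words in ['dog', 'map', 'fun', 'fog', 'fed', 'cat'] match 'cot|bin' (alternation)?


Alternation 'cot|bin' matches either 'cot' or 'bin'.
Checking each word:
  'dog' -> no
  'map' -> no
  'fun' -> no
  'fog' -> no
  'fed' -> no
  'cat' -> no
Matches: []
Count: 0

0


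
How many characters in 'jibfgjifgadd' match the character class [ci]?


Character class [ci] matches any of: {c, i}
Scanning string 'jibfgjifgadd' character by character:
  pos 0: 'j' -> no
  pos 1: 'i' -> MATCH
  pos 2: 'b' -> no
  pos 3: 'f' -> no
  pos 4: 'g' -> no
  pos 5: 'j' -> no
  pos 6: 'i' -> MATCH
  pos 7: 'f' -> no
  pos 8: 'g' -> no
  pos 9: 'a' -> no
  pos 10: 'd' -> no
  pos 11: 'd' -> no
Total matches: 2

2


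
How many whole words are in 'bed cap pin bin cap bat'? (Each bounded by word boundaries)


Word boundaries (\b) mark the start/end of each word.
Text: 'bed cap pin bin cap bat'
Splitting by whitespace:
  Word 1: 'bed'
  Word 2: 'cap'
  Word 3: 'pin'
  Word 4: 'bin'
  Word 5: 'cap'
  Word 6: 'bat'
Total whole words: 6

6


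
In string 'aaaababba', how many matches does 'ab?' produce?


Pattern 'ab?' matches 'a' optionally followed by 'b'.
String: 'aaaababba'
Scanning left to right for 'a' then checking next char:
  Match 1: 'a' (a not followed by b)
  Match 2: 'a' (a not followed by b)
  Match 3: 'a' (a not followed by b)
  Match 4: 'ab' (a followed by b)
  Match 5: 'ab' (a followed by b)
  Match 6: 'a' (a not followed by b)
Total matches: 6

6


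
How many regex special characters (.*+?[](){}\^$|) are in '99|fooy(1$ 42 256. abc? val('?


Regex special characters are: . * + ? [ ] ( ) { } \ ^ $ |
Scanning '99|fooy(1$ 42 256. abc? val(':
  pos 2: '|' -> SPECIAL
  pos 7: '(' -> SPECIAL
  pos 9: '$' -> SPECIAL
  pos 17: '.' -> SPECIAL
  pos 22: '?' -> SPECIAL
  pos 27: '(' -> SPECIAL
Special chars found: ['|', '(', '$', '.', '?', '(']
Total: 6

6


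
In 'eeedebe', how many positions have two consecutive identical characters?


Looking for consecutive identical characters in 'eeedebe':
  pos 0-1: 'e' vs 'e' -> MATCH ('ee')
  pos 1-2: 'e' vs 'e' -> MATCH ('ee')
  pos 2-3: 'e' vs 'd' -> different
  pos 3-4: 'd' vs 'e' -> different
  pos 4-5: 'e' vs 'b' -> different
  pos 5-6: 'b' vs 'e' -> different
Consecutive identical pairs: ['ee', 'ee']
Count: 2

2


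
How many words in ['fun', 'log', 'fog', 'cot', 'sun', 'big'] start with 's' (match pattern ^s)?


Pattern ^s anchors to start of word. Check which words begin with 's':
  'fun' -> no
  'log' -> no
  'fog' -> no
  'cot' -> no
  'sun' -> MATCH (starts with 's')
  'big' -> no
Matching words: ['sun']
Count: 1

1


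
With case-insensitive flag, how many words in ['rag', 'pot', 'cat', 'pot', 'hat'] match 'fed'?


Case-insensitive matching: compare each word's lowercase form to 'fed'.
  'rag' -> lower='rag' -> no
  'pot' -> lower='pot' -> no
  'cat' -> lower='cat' -> no
  'pot' -> lower='pot' -> no
  'hat' -> lower='hat' -> no
Matches: []
Count: 0

0


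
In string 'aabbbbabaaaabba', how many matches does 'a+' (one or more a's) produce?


Pattern 'a+' matches one or more consecutive a's.
String: 'aabbbbabaaaabba'
Scanning for runs of a:
  Match 1: 'aa' (length 2)
  Match 2: 'a' (length 1)
  Match 3: 'aaaa' (length 4)
  Match 4: 'a' (length 1)
Total matches: 4

4


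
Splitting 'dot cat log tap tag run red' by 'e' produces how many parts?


Splitting by 'e' breaks the string at each occurrence of the separator.
Text: 'dot cat log tap tag run red'
Parts after split:
  Part 1: 'dot cat log tap tag run r'
  Part 2: 'd'
Total parts: 2

2


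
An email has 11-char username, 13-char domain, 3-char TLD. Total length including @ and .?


An email address has format: username@domain.tld
Username length: 11
'@' character: 1
Domain length: 13
'.' character: 1
TLD length: 3
Total = 11 + 1 + 13 + 1 + 3 = 29

29


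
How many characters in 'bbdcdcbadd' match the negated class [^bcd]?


Negated class [^bcd] matches any char NOT in {b, c, d}
Scanning 'bbdcdcbadd':
  pos 0: 'b' -> no (excluded)
  pos 1: 'b' -> no (excluded)
  pos 2: 'd' -> no (excluded)
  pos 3: 'c' -> no (excluded)
  pos 4: 'd' -> no (excluded)
  pos 5: 'c' -> no (excluded)
  pos 6: 'b' -> no (excluded)
  pos 7: 'a' -> MATCH
  pos 8: 'd' -> no (excluded)
  pos 9: 'd' -> no (excluded)
Total matches: 1

1


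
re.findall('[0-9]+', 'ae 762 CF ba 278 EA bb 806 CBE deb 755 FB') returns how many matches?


Pattern '[0-9]+' finds one or more digits.
Text: 'ae 762 CF ba 278 EA bb 806 CBE deb 755 FB'
Scanning for matches:
  Match 1: '762'
  Match 2: '278'
  Match 3: '806'
  Match 4: '755'
Total matches: 4

4


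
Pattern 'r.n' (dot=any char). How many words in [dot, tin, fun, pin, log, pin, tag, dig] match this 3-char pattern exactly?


Pattern 'r.n' means: starts with 'r', any single char, ends with 'n'.
Checking each word (must be exactly 3 chars):
  'dot' (len=3): no
  'tin' (len=3): no
  'fun' (len=3): no
  'pin' (len=3): no
  'log' (len=3): no
  'pin' (len=3): no
  'tag' (len=3): no
  'dig' (len=3): no
Matching words: []
Total: 0

0


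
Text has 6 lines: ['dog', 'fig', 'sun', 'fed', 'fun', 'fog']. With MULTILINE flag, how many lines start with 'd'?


With MULTILINE flag, ^ matches the start of each line.
Lines: ['dog', 'fig', 'sun', 'fed', 'fun', 'fog']
Checking which lines start with 'd':
  Line 1: 'dog' -> MATCH
  Line 2: 'fig' -> no
  Line 3: 'sun' -> no
  Line 4: 'fed' -> no
  Line 5: 'fun' -> no
  Line 6: 'fog' -> no
Matching lines: ['dog']
Count: 1

1


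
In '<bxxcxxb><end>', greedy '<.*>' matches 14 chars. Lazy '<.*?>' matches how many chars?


Greedy '<.*>' tries to match as MUCH as possible.
Lazy '<.*?>' tries to match as LITTLE as possible.

String: '<bxxcxxb><end>'
Greedy '<.*>' starts at first '<' and extends to the LAST '>': '<bxxcxxb><end>' (14 chars)
Lazy '<.*?>' starts at first '<' and stops at the FIRST '>': '<bxxcxxb>' (9 chars)

9


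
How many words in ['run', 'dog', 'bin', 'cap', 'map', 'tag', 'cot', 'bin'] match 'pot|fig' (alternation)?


Alternation 'pot|fig' matches either 'pot' or 'fig'.
Checking each word:
  'run' -> no
  'dog' -> no
  'bin' -> no
  'cap' -> no
  'map' -> no
  'tag' -> no
  'cot' -> no
  'bin' -> no
Matches: []
Count: 0

0


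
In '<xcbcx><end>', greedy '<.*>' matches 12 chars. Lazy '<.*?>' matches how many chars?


Greedy '<.*>' tries to match as MUCH as possible.
Lazy '<.*?>' tries to match as LITTLE as possible.

String: '<xcbcx><end>'
Greedy '<.*>' starts at first '<' and extends to the LAST '>': '<xcbcx><end>' (12 chars)
Lazy '<.*?>' starts at first '<' and stops at the FIRST '>': '<xcbcx>' (7 chars)

7


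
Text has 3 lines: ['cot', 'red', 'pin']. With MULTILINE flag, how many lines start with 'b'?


With MULTILINE flag, ^ matches the start of each line.
Lines: ['cot', 'red', 'pin']
Checking which lines start with 'b':
  Line 1: 'cot' -> no
  Line 2: 'red' -> no
  Line 3: 'pin' -> no
Matching lines: []
Count: 0

0


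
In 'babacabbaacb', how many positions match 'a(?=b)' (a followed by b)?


Lookahead 'a(?=b)' matches 'a' only when followed by 'b'.
String: 'babacabbaacb'
Checking each position where char is 'a':
  pos 1: 'a' -> MATCH (next='b')
  pos 3: 'a' -> no (next='c')
  pos 5: 'a' -> MATCH (next='b')
  pos 8: 'a' -> no (next='a')
  pos 9: 'a' -> no (next='c')
Matching positions: [1, 5]
Count: 2

2


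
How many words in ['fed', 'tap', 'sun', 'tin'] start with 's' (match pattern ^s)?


Pattern ^s anchors to start of word. Check which words begin with 's':
  'fed' -> no
  'tap' -> no
  'sun' -> MATCH (starts with 's')
  'tin' -> no
Matching words: ['sun']
Count: 1

1


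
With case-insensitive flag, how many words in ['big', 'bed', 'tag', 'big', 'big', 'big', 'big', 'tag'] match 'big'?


Case-insensitive matching: compare each word's lowercase form to 'big'.
  'big' -> lower='big' -> MATCH
  'bed' -> lower='bed' -> no
  'tag' -> lower='tag' -> no
  'big' -> lower='big' -> MATCH
  'big' -> lower='big' -> MATCH
  'big' -> lower='big' -> MATCH
  'big' -> lower='big' -> MATCH
  'tag' -> lower='tag' -> no
Matches: ['big', 'big', 'big', 'big', 'big']
Count: 5

5
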